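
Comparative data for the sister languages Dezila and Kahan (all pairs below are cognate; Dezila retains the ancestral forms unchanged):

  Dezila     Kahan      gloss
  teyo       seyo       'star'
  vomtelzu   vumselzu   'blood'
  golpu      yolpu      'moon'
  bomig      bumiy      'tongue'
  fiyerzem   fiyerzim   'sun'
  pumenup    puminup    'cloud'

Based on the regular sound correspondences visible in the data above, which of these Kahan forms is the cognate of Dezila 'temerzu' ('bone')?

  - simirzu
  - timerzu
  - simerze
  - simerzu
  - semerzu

teyo ~ seyo — Dezila t corresponds to Kahan s word-initially before a front vowel.
fiyerzem ~ fiyerzim — Dezila e corresponds to Kahan i after a consonant, before a nasal.
Applying these to Dezila 'temerzu':
  temerzu → semerzu   (t→s word-initially before a front vowel)
  semerzu → simerzu   (e→i after a consonant, before a nasal)
So the Kahan cognate is 'simerzu'.

simerzu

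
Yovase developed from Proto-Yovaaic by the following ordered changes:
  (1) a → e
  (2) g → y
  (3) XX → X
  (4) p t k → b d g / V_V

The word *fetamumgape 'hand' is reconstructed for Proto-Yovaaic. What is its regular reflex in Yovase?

fedemumyebe

Yovase: *fetamumgape
  fetamumgape → fetemumgepe   [vowel merger]
  fetemumgepe → fetemumyepe   [unconditioned shift]
  fetemumyepe (rule 3 does not apply)
  fetemumyepe → fedemumyebe   [intervocalic voicing]
  giving Yovase fedemumyebe.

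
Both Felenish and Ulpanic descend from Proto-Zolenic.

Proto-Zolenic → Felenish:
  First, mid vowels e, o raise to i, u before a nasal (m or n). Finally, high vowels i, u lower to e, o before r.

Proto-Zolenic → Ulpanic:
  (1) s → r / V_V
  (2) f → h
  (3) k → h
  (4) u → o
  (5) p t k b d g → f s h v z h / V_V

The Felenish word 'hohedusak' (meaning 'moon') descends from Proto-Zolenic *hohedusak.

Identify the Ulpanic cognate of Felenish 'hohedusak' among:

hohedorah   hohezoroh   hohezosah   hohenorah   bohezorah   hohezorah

hohezorah

Ulpanic: *hohedusak
  hohedusak → hohedurak   [rhotacism]
  hohedurak (rule 2 does not apply)
  hohedurak → hohedurah   [unconditioned shift]
  hohedurah → hohedorah   [vowel merger]
  hohedorah → hohezorah   [intervocalic lenition]
  giving Ulpanic hohezorah.
Among the options, 'hohezorah' alone shows every Ulpanic change applied in order.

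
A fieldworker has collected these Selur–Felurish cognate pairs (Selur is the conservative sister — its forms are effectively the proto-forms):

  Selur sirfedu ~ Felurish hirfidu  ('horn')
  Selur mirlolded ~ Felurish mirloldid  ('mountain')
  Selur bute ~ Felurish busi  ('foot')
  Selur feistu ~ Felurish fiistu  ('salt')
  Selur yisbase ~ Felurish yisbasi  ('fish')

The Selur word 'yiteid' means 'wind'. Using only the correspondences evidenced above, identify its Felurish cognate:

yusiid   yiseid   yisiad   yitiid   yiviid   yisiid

bute ~ busi — Selur t corresponds to Felurish s between vowels (before a front vowel).
feistu ~ fiistu — Selur e corresponds to Felurish i after a consonant, before a front vowel.
Applying these to Selur 'yiteid':
  yiteid → yiseid   (t→s between vowels (before a front vowel))
  yiseid → yisiid   (e→i after a consonant, before a front vowel)
So the Felurish cognate is 'yisiid'.

yisiid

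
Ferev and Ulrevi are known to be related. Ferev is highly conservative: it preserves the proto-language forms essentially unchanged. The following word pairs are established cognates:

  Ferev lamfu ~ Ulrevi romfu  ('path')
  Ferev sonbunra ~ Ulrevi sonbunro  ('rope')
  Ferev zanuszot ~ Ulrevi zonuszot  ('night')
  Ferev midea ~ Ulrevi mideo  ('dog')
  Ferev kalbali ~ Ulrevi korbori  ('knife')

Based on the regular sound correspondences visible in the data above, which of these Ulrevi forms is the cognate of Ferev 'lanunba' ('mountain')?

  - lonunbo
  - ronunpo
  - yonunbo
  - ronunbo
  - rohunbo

ronunbo

lamfu ~ romfu — Ferev l corresponds to Ulrevi r word-initially before a back vowel.
zanuszot ~ zonuszot — Ferev a corresponds to Ulrevi o after a consonant, before a nasal.
sonbunra ~ sonbunro — Ferev a corresponds to Ulrevi o word-finally.
Applying these to Ferev 'lanunba':
  lanunba → ranunba   (l→r word-initially before a back vowel)
  ranunba → ronunba   (a→o after a consonant, before a nasal)
  ronunba → ronunbo   (a→o word-finally)
So the Ulrevi cognate is 'ronunbo'.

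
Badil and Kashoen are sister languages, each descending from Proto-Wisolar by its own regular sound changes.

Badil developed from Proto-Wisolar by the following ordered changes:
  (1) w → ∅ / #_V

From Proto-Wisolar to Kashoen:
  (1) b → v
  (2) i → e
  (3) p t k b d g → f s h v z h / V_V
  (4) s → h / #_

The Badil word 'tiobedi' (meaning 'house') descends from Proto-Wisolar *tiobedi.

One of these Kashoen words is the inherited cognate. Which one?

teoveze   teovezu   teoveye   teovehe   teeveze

teoveze

Kashoen: *tiobedi > tiovedi > teovede > teoveze  (by unconditioned shift, vowel merger, intervocalic lenition)
Among the options, 'teoveze' alone shows every Kashoen change applied in order.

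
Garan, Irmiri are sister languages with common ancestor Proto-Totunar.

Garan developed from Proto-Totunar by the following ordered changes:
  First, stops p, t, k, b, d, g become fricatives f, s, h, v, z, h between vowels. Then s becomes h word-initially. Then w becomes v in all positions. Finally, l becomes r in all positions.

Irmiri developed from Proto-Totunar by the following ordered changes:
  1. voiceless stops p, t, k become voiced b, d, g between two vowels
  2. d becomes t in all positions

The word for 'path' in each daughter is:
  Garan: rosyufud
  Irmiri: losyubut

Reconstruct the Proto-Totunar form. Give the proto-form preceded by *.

Position 8: Garan has d, Irmiri has t. Garan preserves d here (none of its changes turn any other segment into d), so the proto-segment is *d.
Position 1: Garan has r, Irmiri has l. Irmiri preserves l here (none of its changes turn any other segment into l), so the proto-segment is *l.
This points to *losyupud. Verify forward in each daughter:
Garan: start from *losyupud.
  rule 1 (intervocalic lenition): losyupud → losyufud
  rule 2: no change — losyufud
  rule 3: no change — losyufud
  rule 4 (unconditioned shift): losyufud → rosyufud
  ⇒ Garan rosyufud
Irmiri: *losyupud
  losyupud → losyubud   [intervocalic voicing]
  losyubud → losyubut   [unconditioned shift]
  giving Irmiri losyubut.
*losyupud is the unique common source.

*losyupud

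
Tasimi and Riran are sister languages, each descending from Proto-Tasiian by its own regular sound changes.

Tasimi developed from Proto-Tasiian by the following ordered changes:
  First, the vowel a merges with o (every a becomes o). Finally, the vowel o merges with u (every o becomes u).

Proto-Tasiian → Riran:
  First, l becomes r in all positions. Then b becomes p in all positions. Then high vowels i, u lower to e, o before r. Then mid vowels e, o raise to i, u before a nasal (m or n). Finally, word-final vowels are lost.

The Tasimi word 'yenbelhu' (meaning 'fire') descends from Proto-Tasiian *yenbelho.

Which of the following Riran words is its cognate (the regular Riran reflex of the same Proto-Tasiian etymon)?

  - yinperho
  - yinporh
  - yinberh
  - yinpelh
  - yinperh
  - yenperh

Riran: *yenbelho
  yenbelho → yenberho   [unconditioned shift]
  yenberho → yenperho   [unconditioned shift]
  yenperho (rule 3 does not apply)
  yenperho → yinperho   [pre-nasal raising]
  yinperho → yinperh   [apocope]
  giving Riran yinperh.

yinperh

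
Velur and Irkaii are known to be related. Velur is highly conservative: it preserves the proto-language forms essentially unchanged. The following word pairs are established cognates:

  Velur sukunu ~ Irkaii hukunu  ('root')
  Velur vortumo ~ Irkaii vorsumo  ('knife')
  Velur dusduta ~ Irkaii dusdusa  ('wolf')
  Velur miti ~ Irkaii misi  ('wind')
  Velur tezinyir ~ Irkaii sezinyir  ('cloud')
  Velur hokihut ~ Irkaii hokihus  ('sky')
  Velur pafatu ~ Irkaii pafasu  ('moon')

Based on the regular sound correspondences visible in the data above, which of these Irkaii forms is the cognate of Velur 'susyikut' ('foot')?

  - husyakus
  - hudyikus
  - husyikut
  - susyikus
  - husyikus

sukunu ~ hukunu — Velur s corresponds to Irkaii h word-initially before a back vowel.
hokihut ~ hokihus — Velur t corresponds to Irkaii s word-finally.
Applying these to Velur 'susyikut':
  susyikut → husyikut   (s→h word-initially before a back vowel)
  husyikut → husyikus   (t→s word-finally)
So the Irkaii cognate is 'husyikus'.

husyikus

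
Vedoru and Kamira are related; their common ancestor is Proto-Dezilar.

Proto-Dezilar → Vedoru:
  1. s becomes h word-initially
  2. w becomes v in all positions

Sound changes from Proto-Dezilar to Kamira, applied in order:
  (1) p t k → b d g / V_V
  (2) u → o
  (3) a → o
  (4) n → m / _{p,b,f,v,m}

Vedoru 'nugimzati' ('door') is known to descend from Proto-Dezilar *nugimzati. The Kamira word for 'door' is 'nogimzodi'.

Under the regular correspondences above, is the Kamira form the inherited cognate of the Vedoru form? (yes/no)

yes

Derive the expected Kamira reflex of *nugimzati:
Kamira: *nugimzati > nugimzadi > nogimzadi > nogimzodi  (by intervocalic voicing, vowel merger, vowel merger)
Kamira 'nogimzodi' matches the regular reflex exactly, so the pair is cognate.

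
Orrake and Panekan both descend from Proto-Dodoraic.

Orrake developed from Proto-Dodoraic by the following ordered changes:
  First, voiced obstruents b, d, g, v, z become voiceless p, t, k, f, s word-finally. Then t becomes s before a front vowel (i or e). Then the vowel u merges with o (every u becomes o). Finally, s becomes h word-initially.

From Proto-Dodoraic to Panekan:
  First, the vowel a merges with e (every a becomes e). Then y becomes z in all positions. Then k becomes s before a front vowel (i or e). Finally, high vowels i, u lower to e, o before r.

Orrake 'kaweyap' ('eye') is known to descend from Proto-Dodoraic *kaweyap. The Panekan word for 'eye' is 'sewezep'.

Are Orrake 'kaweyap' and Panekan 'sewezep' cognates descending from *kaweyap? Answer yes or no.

yes

Derive the expected Panekan reflex of *kaweyap:
Panekan: *kaweyap > keweyep > kewezep > sewezep  (by vowel merger, unconditioned shift, palatalisation)
Panekan 'sewezep' matches the regular reflex exactly, so the pair is cognate.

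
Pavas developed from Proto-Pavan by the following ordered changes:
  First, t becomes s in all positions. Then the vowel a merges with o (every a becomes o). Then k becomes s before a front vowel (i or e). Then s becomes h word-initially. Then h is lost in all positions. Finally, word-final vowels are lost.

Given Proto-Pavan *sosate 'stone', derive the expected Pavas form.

Pavas: *sosate
  sosate → sosase   [unconditioned shift]
  sosase → sosose   [vowel merger]
  sosose (rule 3 does not apply)
  sosose → hosose   [debuccalisation]
  hosose → osose   [h-loss]
  osose → osos   [apocope]
  giving Pavas osos.

osos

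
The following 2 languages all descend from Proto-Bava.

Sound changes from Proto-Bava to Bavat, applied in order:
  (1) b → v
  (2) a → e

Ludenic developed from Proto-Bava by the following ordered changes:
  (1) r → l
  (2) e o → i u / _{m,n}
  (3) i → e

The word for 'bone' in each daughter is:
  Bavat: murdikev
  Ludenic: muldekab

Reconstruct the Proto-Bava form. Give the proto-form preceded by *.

Position 3: Bavat has r, Ludenic has l. Bavat preserves r here (none of its changes turn any other segment into r), so the proto-segment is *r.
Position 5: Bavat has i, Ludenic has e. Bavat preserves i here (none of its changes turn any other segment into i), so the proto-segment is *i.
Verify the candidate proto-form against each daughter:
Bavat: *murdikab > murdikav > murdikev  (by unconditioned shift, vowel merger)
Ludenic: *murdikab > muldikab > muldekab  (by unconditioned shift, vowel merger)
Only *murdikab yields all of Bavat murdikev, Ludenic muldekab.

*murdikab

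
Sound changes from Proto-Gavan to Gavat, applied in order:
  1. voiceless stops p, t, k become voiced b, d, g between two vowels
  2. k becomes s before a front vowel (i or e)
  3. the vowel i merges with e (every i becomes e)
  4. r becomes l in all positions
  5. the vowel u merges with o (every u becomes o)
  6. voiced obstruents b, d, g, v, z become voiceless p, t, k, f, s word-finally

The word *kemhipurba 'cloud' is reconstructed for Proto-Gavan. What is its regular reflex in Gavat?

semhebolba

Gavat: *kemhipurba > kemhiburba > semhiburba > semheburba > semhebulba > semhebolba  (by intervocalic voicing, palatalisation, vowel merger, unconditioned shift, vowel merger)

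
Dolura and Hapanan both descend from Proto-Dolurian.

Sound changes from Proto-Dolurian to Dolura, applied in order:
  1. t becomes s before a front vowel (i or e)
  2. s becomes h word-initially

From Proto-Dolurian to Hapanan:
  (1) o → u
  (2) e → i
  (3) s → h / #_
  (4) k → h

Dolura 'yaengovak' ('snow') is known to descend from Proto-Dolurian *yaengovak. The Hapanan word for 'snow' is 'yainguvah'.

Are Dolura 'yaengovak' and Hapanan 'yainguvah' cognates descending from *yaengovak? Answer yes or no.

Derive the expected Hapanan reflex of *yaengovak:
Hapanan: *yaengovak > yaenguvak > yainguvak > yainguvah  (by vowel merger, vowel merger, unconditioned shift)
Hapanan 'yainguvah' matches the regular reflex exactly, so the pair is cognate.

yes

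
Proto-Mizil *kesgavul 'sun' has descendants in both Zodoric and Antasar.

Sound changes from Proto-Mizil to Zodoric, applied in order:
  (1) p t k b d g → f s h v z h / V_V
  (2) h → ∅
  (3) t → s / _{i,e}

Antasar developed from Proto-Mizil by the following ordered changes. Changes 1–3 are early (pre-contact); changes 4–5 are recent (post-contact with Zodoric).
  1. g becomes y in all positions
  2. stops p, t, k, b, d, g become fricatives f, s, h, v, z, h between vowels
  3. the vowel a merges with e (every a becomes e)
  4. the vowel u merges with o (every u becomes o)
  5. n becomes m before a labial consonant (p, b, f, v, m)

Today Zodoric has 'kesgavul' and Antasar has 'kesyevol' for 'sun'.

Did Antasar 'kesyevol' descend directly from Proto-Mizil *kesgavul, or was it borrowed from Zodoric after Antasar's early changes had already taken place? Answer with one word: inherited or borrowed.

If inherited, *kesgavul would pass through all of Antasar's changes:
Antasar: *kesgavul
  kesgavul → kesyavul   [unconditioned shift]
  kesyavul (rule 2 does not apply)
  kesyavul → kesyevul   [vowel merger]
  kesyevul → kesyevol   [vowel merger]
  kesyevol (rule 5 does not apply)
  giving Antasar kesyevol.
If borrowed from Zodoric 'kesgavul' after the early changes, it would undergo only the recent ones:
  rule 4 (vowel merger): kesgavul → kesgavol
  rule 5 (nasal place assimilation): no change (kesgavol)
  ⇒ as a loan: kesgavol
Antasar 'kesyevol' matches the inherited outcome exactly, so it is an inherited cognate, not a loan.

inherited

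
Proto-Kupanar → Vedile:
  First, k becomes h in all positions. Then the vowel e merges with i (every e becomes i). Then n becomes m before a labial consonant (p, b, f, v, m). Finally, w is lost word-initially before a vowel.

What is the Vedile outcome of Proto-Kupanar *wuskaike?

Vedile: *wuskaike > wushaihe > wushaihi > ushaihi  (by unconditioned shift, vowel merger, glide loss)

ushaihi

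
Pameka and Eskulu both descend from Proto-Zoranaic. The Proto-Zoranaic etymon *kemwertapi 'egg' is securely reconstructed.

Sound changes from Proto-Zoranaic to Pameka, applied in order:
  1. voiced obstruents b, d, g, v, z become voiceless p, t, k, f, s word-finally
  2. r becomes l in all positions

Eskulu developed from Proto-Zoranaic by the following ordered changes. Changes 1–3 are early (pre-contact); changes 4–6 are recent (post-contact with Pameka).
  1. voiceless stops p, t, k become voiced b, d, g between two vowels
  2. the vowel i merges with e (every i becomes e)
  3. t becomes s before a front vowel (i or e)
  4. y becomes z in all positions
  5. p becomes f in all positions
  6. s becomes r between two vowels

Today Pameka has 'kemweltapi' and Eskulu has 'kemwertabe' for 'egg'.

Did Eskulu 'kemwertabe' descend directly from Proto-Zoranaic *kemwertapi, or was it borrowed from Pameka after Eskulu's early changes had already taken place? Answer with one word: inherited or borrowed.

If inherited, *kemwertapi would pass through all of Eskulu's changes:
Eskulu: *kemwertapi
  kemwertapi → kemwertabi   [intervocalic voicing]
  kemwertabi → kemwertabe   [vowel merger]
  kemwertabe (rule 3 does not apply)
  kemwertabe (rule 4 does not apply)
  kemwertabe (rule 5 does not apply)
  kemwertabe (rule 6 does not apply)
  giving Eskulu kemwertabe.
If borrowed from Pameka 'kemweltapi' after the early changes, it would undergo only the recent ones:
  rule 4 (unconditioned shift): no change (kemweltapi)
  rule 5 (unconditioned shift): kemweltapi → kemweltafi
  rule 6 (rhotacism): no change (kemweltafi)
  ⇒ as a loan: kemweltafi
Eskulu 'kemwertabe' matches the inherited outcome exactly, so it is an inherited cognate, not a loan.

inherited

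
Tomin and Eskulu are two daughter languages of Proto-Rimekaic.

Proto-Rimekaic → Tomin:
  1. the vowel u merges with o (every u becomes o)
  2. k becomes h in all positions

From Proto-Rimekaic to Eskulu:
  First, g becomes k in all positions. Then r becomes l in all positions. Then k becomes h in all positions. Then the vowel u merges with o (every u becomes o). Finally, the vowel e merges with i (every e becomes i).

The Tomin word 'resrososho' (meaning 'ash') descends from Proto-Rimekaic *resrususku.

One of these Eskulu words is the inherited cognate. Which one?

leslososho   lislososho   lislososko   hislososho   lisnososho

lislososho

Eskulu: start from *resrususku.
  rule 1: no change — resrususku
  rule 2 (unconditioned shift): resrususku → leslususku
  rule 3 (unconditioned shift): leslususku → leslusushu
  rule 4 (vowel merger): leslusushu → leslososho
  rule 5 (vowel merger): leslososho → lislososho
  ⇒ Eskulu lislososho
Only 'lislososho' matches the regular Eskulu development of *resrususku.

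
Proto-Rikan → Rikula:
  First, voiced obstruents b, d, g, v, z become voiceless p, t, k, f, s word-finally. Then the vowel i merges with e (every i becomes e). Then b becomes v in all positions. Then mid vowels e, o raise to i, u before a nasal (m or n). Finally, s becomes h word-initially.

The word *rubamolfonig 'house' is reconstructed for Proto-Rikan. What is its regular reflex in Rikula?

ruvamolfunek

Rikula: *rubamolfonig
  rubamolfonig → rubamolfonik   [final devoicing]
  rubamolfonik → rubamolfonek   [vowel merger]
  rubamolfonek → ruvamolfonek   [unconditioned shift]
  ruvamolfonek → ruvamolfunek   [pre-nasal raising]
  ruvamolfunek (rule 5 does not apply)
  giving Rikula ruvamolfunek.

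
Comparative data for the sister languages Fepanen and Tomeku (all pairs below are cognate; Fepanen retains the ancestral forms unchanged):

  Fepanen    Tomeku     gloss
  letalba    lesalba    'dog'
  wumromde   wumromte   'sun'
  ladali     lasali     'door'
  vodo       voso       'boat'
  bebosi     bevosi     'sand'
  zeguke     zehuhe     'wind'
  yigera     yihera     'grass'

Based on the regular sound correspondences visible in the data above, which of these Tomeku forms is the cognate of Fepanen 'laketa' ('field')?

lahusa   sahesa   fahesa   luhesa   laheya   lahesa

zeguke ~ zehuhe — Fepanen k corresponds to Tomeku h between vowels (before a front vowel).
letalba ~ lesalba — Fepanen t corresponds to Tomeku s between vowels (before a back vowel).
Applying these to Fepanen 'laketa':
  laketa → laheta   (k→h between vowels (before a front vowel))
  laheta → lahesa   (t→s between vowels (before a back vowel))
So the Tomeku cognate is 'lahesa'.

lahesa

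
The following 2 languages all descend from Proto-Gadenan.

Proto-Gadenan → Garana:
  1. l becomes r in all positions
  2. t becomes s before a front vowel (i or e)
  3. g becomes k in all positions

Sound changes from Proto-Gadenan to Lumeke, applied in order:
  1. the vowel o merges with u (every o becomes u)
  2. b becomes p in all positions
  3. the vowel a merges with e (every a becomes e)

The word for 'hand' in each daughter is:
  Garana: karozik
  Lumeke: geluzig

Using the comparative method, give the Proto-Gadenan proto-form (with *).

Position 7: Garana has k, Lumeke has g. Lumeke preserves g here (none of its changes turn any other segment into g), so the proto-segment is *g.
Position 1: Garana has k, Lumeke has g. Lumeke preserves g here (none of its changes turn any other segment into g), so the proto-segment is *g.
Position 3: Garana has r, Lumeke has l. Lumeke preserves l here (none of its changes turn any other segment into l), so the proto-segment is *l.
This points to *galozig. Verify forward in each daughter:
Garana: start from *galozig.
  rule 1 (unconditioned shift): galozig → garozig
  rule 2: no change — garozig
  rule 3 (unconditioned shift): garozig → karozik
  ⇒ Garana karozik
Lumeke: *galozig > galuzig > geluzig  (by vowel merger, vowel merger)
No other proto-form is consistent with every reflex, so the reconstruction is *galozig.

*galozig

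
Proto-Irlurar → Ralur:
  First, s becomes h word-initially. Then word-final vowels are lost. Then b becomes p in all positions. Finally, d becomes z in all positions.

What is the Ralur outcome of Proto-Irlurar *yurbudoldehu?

Ralur: start from *yurbudoldehu.
  rule 1: no change — yurbudoldehu
  rule 2 (apocope): yurbudoldehu → yurbudoldeh
  rule 3 (unconditioned shift): yurbudoldeh → yurpudoldeh
  rule 4 (unconditioned shift): yurpudoldeh → yurpuzolzeh
  ⇒ Ralur yurpuzolzeh

yurpuzolzeh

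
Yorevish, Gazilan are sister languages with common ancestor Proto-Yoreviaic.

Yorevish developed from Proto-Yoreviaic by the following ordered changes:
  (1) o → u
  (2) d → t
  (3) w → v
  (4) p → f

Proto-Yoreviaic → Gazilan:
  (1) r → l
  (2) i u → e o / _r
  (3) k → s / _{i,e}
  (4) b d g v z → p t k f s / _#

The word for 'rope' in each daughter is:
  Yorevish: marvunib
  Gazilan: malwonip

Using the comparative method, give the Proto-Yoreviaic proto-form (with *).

Position 4: Yorevish has v, Gazilan has w. Gazilan preserves w here (none of its changes turn any other segment into w), so the proto-segment is *w.
Position 8: Yorevish has b, Gazilan has p. Yorevish preserves b here (none of its changes turn any other segment into b), so the proto-segment is *b.
Position 5: Yorevish has u, Gazilan has o. Taking the neighbouring segments as reconstructed: Yorevish u could go back to *o or *u; Gazilan o can only go back to *o — the one source consistent with every daughter is *o.
Verify the candidate proto-form against each daughter:
Yorevish: *marwonib > marwunib > marvunib  (by vowel merger, unconditioned shift)
Gazilan: *marwonib
  marwonib → malwonib   [unconditioned shift]
  malwonib (rule 2 does not apply)
  malwonib (rule 3 does not apply)
  malwonib → malwonip   [final devoicing]
  giving Gazilan malwonip.
Only *marwonib yields all of Yorevish marvunib, Gazilan malwonip.

*marwonib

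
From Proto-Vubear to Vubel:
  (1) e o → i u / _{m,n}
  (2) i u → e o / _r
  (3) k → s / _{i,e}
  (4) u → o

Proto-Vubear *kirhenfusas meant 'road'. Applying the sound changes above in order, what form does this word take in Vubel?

serhinfosas

Vubel: start from *kirhenfusas.
  rule 1 (pre-nasal raising): kirhenfusas → kirhinfusas
  rule 2 (pre-rhotic lowering): kirhinfusas → kerhinfusas
  rule 3 (palatalisation): kerhinfusas → serhinfusas
  rule 4 (vowel merger): serhinfusas → serhinfosas
  ⇒ Vubel serhinfosas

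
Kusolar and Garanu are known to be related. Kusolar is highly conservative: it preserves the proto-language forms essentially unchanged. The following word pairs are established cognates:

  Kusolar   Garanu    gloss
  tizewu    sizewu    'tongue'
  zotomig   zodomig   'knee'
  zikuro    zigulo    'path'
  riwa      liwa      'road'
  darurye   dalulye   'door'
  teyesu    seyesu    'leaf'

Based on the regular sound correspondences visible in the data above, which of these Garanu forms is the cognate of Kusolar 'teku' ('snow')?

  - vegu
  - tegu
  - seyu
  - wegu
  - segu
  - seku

segu

teyesu ~ seyesu — Kusolar t corresponds to Garanu s word-initially before a front vowel.
zikuro ~ zigulo — Kusolar k corresponds to Garanu g between vowels (before a back vowel).
Applying these to Kusolar 'teku':
  teku → seku   (t→s word-initially before a front vowel)
  seku → segu   (k→g between vowels (before a back vowel))
So the Garanu cognate is 'segu'.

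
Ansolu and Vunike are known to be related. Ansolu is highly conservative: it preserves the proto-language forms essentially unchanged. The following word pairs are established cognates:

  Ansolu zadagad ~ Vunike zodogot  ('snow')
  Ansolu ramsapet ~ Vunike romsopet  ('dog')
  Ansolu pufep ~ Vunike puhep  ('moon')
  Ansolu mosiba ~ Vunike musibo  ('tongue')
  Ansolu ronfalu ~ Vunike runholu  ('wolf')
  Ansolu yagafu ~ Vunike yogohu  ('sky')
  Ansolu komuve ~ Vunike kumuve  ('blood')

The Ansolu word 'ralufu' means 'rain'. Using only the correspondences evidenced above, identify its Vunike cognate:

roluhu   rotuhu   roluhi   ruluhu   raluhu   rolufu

zadagad ~ zodogot, ronfalu ~ runholu — Ansolu a corresponds to Vunike o after a consonant, before a consonant other than r, m, n, p, b, f, v.
yagafu ~ yogohu — Ansolu f corresponds to Vunike h between vowels (before a back vowel).
Applying these to Ansolu 'ralufu':
  ralufu → rolufu   (a→o after a consonant, before a consonant other than r, m, n, p, b, f, v)
  rolufu → roluhu   (f→h between vowels (before a back vowel))
So the Vunike cognate is 'roluhu'.

roluhu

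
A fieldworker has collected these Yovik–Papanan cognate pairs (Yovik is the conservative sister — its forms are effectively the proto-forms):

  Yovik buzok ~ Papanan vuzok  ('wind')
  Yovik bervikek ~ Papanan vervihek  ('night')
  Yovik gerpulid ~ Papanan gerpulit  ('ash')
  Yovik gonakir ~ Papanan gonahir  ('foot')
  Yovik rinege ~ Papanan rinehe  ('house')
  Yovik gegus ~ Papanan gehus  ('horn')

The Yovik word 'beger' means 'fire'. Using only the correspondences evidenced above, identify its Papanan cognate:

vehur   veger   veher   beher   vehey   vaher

veher

bervikek ~ vervihek — Yovik b corresponds to Papanan v word-initially before a front vowel.
rinege ~ rinehe — Yovik g corresponds to Papanan h between vowels (before a front vowel).
Applying these to Yovik 'beger':
  beger → veger   (b→v word-initially before a front vowel)
  veger → veher   (g→h between vowels (before a front vowel))
So the Papanan cognate is 'veher'.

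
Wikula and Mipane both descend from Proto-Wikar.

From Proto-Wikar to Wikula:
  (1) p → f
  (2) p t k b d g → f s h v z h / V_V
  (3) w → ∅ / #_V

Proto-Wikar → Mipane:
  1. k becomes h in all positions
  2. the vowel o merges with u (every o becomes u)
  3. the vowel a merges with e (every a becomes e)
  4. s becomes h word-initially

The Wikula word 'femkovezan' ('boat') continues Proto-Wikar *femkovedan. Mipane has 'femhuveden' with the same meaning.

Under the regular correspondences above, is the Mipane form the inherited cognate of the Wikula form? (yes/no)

Derive the expected Mipane reflex of *femkovedan:
Mipane: *femkovedan > femhovedan > femhuvedan > femhuveden  (by unconditioned shift, vowel merger, vowel merger)
Mipane 'femhuveden' matches the regular reflex exactly, so the pair is cognate.

yes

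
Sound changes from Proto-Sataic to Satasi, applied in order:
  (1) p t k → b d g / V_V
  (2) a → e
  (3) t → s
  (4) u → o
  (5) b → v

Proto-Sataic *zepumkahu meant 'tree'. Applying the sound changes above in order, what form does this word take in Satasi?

zevomkeho

Satasi: *zepumkahu
  zepumkahu → zebumkahu   [intervocalic voicing]
  zebumkahu → zebumkehu   [vowel merger]
  zebumkehu (rule 3 does not apply)
  zebumkehu → zebomkeho   [vowel merger]
  zebomkeho → zevomkeho   [unconditioned shift]
  giving Satasi zevomkeho.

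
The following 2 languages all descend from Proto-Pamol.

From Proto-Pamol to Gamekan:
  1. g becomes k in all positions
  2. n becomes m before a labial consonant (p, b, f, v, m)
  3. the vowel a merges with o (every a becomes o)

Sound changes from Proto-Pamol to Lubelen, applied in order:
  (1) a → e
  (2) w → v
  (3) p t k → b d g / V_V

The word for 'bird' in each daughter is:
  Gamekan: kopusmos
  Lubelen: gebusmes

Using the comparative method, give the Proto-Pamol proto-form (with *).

Position 1: Gamekan has k, Lubelen has g. Taking the neighbouring segments as reconstructed: Gamekan k could go back to *k or *g; Lubelen g can only go back to *g — the one source consistent with every daughter is *g.
Position 2: Gamekan has o, Lubelen has e. Taking the neighbouring segments as reconstructed: Gamekan o could go back to *a or *o; Lubelen e could go back to *a or *e — the one source consistent with every daughter is *a.
Position 3: Gamekan has p, Lubelen has b. Gamekan preserves p here (none of its changes turn any other segment into p), so the proto-segment is *p.
Continuing position by position gives *gapusmas; check it forward:
Gamekan: start from *gapusmas.
  rule 1 (unconditioned shift): gapusmas → kapusmas
  rule 2: no change — kapusmas
  rule 3 (vowel merger): kapusmas → kopusmos
  ⇒ Gamekan kopusmos
Lubelen: *gapusmas > gepusmes > gebusmes  (by vowel merger, intervocalic voicing)
No other proto-form is consistent with every reflex, so the reconstruction is *gapusmas.

*gapusmas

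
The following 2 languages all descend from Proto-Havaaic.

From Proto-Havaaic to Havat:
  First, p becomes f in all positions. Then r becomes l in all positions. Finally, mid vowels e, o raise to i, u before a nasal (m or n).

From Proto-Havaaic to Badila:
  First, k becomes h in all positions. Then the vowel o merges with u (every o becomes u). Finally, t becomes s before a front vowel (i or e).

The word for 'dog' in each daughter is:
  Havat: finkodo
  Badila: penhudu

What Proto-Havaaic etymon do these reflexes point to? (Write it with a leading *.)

Position 5: Havat has o, Badila has u. Havat preserves o here (none of its changes turn any other segment into o), so the proto-segment is *o.
Position 7: Havat has o, Badila has u. Havat preserves o here (none of its changes turn any other segment into o), so the proto-segment is *o.
Position 4: Havat has k, Badila has h. Havat preserves k here (none of its changes turn any other segment into k), so the proto-segment is *k.
Verify the candidate proto-form against each daughter:
Havat: *penkodo > fenkodo > finkodo  (by unconditioned shift, pre-nasal raising)
Badila: start from *penkodo.
  rule 1 (unconditioned shift): penkodo → penhodo
  rule 2 (vowel merger): penhodo → penhudu
  rule 3: no change — penhudu
  ⇒ Badila penhudu
Only *penkodo yields all of Havat finkodo, Badila penhudu.

*penkodo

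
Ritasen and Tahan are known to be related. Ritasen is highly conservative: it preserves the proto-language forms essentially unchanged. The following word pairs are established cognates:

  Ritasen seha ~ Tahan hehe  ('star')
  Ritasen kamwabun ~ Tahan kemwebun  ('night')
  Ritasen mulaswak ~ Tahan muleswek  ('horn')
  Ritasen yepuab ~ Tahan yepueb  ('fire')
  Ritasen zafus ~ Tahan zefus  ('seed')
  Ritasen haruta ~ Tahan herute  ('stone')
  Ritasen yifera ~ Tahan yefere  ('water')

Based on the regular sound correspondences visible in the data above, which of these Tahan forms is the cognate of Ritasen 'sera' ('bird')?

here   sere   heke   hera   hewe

here

seha ~ hehe — Ritasen s corresponds to Tahan h word-initially before a front vowel.
seha ~ hehe, haruta ~ herute — Ritasen a corresponds to Tahan e word-finally.
Applying these to Ritasen 'sera':
  sera → hera   (s→h word-initially before a front vowel)
  hera → here   (a→e word-finally)
So the Tahan cognate is 'here'.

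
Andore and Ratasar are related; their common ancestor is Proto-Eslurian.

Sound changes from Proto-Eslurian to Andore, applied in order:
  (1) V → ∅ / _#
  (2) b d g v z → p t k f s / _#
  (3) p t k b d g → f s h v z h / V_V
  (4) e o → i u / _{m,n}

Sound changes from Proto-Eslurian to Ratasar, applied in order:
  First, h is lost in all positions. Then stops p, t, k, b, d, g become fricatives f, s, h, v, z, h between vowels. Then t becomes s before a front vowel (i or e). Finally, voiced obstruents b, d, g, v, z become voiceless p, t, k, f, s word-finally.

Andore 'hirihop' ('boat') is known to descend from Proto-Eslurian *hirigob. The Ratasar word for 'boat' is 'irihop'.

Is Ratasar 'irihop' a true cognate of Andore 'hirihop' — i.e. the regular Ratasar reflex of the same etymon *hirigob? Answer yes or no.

yes

Derive the expected Ratasar reflex of *hirigob:
Ratasar: *hirigob > irigob > irihob > irihop  (by h-loss, intervocalic lenition, final devoicing)
Ratasar 'irihop' matches the regular reflex exactly, so the pair is cognate.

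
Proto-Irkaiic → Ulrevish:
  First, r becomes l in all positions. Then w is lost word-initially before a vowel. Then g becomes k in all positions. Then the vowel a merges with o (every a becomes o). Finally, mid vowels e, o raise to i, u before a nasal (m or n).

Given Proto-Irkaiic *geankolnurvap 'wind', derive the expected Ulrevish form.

Ulrevish: start from *geankolnurvap.
  rule 1 (unconditioned shift): geankolnurvap → geankolnulvap
  rule 2: no change — geankolnulvap
  rule 3 (unconditioned shift): geankolnulvap → keankolnulvap
  rule 4 (vowel merger): keankolnulvap → keonkolnulvop
  rule 5 (pre-nasal raising): keonkolnulvop → keunkolnulvop
  ⇒ Ulrevish keunkolnulvop

keunkolnulvop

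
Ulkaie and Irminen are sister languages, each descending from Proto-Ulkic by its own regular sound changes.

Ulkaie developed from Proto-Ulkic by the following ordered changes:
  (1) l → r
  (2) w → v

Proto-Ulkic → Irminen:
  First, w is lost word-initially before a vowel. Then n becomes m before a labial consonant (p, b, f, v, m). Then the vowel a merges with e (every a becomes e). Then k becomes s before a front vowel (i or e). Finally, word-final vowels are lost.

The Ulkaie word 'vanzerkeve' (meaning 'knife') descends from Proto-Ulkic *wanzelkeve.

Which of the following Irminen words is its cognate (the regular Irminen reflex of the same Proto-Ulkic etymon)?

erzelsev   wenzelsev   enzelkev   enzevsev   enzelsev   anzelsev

Irminen: *wanzelkeve > anzelkeve > enzelkeve > enzelseve > enzelsev  (by glide loss, vowel merger, palatalisation, apocope)
Among the options, 'enzelsev' alone shows every Irminen change applied in order.

enzelsev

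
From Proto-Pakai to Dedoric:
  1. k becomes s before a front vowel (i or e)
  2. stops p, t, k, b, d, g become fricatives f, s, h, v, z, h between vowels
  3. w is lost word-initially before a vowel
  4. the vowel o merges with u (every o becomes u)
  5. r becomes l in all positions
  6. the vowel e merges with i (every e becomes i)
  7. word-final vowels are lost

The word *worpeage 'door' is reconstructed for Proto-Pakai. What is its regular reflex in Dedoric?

ulpiah

Dedoric: *worpeage
  worpeage (rule 1 does not apply)
  worpeage → worpeahe   [intervocalic lenition]
  worpeahe → orpeahe   [glide loss]
  orpeahe → urpeahe   [vowel merger]
  urpeahe → ulpeahe   [unconditioned shift]
  ulpeahe → ulpiahi   [vowel merger]
  ulpiahi → ulpiah   [apocope]
  giving Dedoric ulpiah.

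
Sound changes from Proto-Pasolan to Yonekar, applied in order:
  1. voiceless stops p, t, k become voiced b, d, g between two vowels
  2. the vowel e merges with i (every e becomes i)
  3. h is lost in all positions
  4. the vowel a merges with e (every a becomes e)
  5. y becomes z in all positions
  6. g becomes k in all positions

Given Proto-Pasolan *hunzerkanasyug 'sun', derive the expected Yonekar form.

unzirkeneszuk

Yonekar: start from *hunzerkanasyug.
  rule 1: no change — hunzerkanasyug
  rule 2 (vowel merger): hunzerkanasyug → hunzirkanasyug
  rule 3 (h-loss): hunzirkanasyug → unzirkanasyug
  rule 4 (vowel merger): unzirkanasyug → unzirkenesyug
  rule 5 (unconditioned shift): unzirkenesyug → unzirkeneszug
  rule 6 (unconditioned shift): unzirkeneszug → unzirkeneszuk
  ⇒ Yonekar unzirkeneszuk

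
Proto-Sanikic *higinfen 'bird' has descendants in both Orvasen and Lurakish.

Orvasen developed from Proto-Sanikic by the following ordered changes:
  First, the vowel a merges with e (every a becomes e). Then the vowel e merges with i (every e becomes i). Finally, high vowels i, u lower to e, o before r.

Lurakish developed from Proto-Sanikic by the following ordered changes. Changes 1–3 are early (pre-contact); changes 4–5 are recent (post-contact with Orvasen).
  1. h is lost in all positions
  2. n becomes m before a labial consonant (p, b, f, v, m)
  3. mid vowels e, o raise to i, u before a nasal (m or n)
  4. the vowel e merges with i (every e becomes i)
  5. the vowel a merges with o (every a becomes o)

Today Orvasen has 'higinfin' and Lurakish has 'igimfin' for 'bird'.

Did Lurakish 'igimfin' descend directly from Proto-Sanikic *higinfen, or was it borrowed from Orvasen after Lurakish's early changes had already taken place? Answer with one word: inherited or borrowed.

If inherited, *higinfen would pass through all of Lurakish's changes:
Lurakish: start from *higinfen.
  rule 1 (h-loss): higinfen → iginfen
  rule 2 (nasal place assimilation): iginfen → igimfen
  rule 3 (pre-nasal raising): igimfen → igimfin
  rule 4: no change — igimfin
  rule 5: no change — igimfin
  ⇒ Lurakish igimfin
If borrowed from Orvasen 'higinfin' after the early changes, it would undergo only the recent ones:
  rule 4 (vowel merger): no change (higinfin)
  rule 5 (vowel merger): no change (higinfin)
  ⇒ as a loan: higinfin
Lurakish 'igimfin' matches the inherited outcome exactly, so it is an inherited cognate, not a loan.

inherited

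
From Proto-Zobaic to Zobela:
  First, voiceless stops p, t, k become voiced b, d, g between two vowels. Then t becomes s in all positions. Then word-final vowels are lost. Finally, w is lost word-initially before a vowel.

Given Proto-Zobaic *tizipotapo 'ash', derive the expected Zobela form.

Zobela: start from *tizipotapo.
  rule 1 (intervocalic voicing): tizipotapo → tizibodabo
  rule 2 (unconditioned shift): tizibodabo → sizibodabo
  rule 3 (apocope): sizibodabo → sizibodab
  rule 4: no change — sizibodab
  ⇒ Zobela sizibodab

sizibodab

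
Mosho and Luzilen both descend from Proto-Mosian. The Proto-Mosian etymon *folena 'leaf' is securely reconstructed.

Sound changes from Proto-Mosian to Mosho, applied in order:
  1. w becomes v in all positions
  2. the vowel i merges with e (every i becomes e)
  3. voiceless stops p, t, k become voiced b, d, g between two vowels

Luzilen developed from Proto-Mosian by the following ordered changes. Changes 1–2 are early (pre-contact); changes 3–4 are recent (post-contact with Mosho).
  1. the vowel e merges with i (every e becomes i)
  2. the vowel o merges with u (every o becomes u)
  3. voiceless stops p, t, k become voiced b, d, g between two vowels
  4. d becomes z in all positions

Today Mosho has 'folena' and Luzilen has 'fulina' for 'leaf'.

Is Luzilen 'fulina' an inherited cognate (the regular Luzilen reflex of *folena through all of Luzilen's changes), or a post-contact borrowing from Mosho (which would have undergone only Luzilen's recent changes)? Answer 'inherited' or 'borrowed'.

If inherited, *folena would pass through all of Luzilen's changes:
Luzilen: *folena
  folena → folina   [vowel merger]
  folina → fulina   [vowel merger]
  fulina (rule 3 does not apply)
  fulina (rule 4 does not apply)
  giving Luzilen fulina.
If borrowed from Mosho 'folena' after the early changes, it would undergo only the recent ones:
  rule 3 (intervocalic voicing): no change (folena)
  rule 4 (unconditioned shift): no change (folena)
  ⇒ as a loan: folena
Luzilen 'fulina' matches the inherited outcome exactly, so it is an inherited cognate, not a loan.

inherited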